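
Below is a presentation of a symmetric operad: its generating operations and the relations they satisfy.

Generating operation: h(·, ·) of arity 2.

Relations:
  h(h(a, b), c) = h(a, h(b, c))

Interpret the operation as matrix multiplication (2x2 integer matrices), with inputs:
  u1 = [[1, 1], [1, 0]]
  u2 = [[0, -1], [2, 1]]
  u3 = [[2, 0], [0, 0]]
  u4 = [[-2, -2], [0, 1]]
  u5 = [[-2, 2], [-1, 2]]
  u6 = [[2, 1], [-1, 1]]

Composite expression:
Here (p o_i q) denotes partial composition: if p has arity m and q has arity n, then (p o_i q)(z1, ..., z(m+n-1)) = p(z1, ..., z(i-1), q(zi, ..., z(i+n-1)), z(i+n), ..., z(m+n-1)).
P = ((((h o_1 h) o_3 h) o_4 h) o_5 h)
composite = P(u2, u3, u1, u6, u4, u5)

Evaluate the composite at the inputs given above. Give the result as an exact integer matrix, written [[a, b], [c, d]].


[[0, 0], [16, -16]]

h(u2, u3) = [[0, 0], [4, 0]]
h(u4, u5) = [[6, -8], [-1, 2]]
h(u6, h(u4, u5)) = [[11, -14], [-7, 10]]
h(u1, h(u6, h(u4, u5))) = [[4, -4], [11, -14]]
h(h(u2, u3), h(u1, h(u6, h(u4, u5)))) = [[0, 0], [16, -16]]


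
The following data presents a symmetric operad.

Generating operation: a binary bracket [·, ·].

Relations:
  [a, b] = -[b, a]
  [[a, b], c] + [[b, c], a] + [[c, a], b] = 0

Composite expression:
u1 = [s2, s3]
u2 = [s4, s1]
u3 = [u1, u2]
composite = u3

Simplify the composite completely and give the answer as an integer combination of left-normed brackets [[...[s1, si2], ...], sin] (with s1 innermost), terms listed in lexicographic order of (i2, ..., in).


[[[s1, s4], s2], s3] - [[[s1, s4], s3], s2]


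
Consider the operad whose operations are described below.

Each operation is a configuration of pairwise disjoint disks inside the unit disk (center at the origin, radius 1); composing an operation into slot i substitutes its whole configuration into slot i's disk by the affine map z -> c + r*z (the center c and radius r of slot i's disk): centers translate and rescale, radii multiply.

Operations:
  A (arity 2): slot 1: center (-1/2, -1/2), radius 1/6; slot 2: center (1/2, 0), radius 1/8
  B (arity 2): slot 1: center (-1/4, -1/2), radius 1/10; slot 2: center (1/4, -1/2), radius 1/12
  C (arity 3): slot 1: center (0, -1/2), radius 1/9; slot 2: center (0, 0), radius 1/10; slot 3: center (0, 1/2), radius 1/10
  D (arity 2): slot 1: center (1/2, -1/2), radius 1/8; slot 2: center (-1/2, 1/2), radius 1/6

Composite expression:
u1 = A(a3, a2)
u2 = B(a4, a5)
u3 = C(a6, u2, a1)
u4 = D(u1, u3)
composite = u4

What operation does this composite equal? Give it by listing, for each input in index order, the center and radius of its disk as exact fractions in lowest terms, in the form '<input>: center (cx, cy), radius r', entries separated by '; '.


Each a-disk chains the slot maps above it in D; radii multiply.
a3: after 2 affine steps, its disk has center (7/16, -9/16), radius 1/48
a2: after 2 affine steps, its disk has center (9/16, -1/2), radius 1/64
a6: after 2 affine steps, its disk has center (-1/2, 5/12), radius 1/54
a4: after 3 affine steps, its disk has center (-121/240, 59/120), radius 1/600
a5: after 3 affine steps, its disk has center (-119/240, 59/120), radius 1/720
a1: after 2 affine steps, its disk has center (-1/2, 7/12), radius 1/60

a1: center (-1/2, 7/12), radius 1/60; a2: center (9/16, -1/2), radius 1/64; a3: center (7/16, -9/16), radius 1/48; a4: center (-121/240, 59/120), radius 1/600; a5: center (-119/240, 59/120), radius 1/720; a6: center (-1/2, 5/12), radius 1/54


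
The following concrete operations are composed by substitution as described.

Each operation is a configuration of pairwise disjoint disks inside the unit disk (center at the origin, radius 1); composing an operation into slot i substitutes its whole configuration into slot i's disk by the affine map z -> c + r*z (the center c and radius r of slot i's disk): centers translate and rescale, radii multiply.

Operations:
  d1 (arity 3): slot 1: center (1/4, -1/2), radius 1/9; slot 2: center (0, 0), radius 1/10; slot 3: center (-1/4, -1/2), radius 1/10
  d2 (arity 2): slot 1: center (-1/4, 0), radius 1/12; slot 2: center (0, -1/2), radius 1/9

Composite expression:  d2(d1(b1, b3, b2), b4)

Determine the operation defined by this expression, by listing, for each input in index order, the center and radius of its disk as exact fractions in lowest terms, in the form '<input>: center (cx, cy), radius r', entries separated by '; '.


b1: center (-11/48, -1/24), radius 1/108; b2: center (-13/48, -1/24), radius 1/120; b3: center (-1/4, 0), radius 1/120; b4: center (0, -1/2), radius 1/9

Affine substitution under d2: radii multiply and b-centers shift.
for b1, the 2-step affine chain lands on center (-11/48, -1/24), radius 1/108
for b3, the 2-step affine chain lands on center (-1/4, 0), radius 1/120
for b2, the 2-step affine chain lands on center (-13/48, -1/24), radius 1/120
for b4, the 1-step affine chain lands on center (0, -1/2), radius 1/9


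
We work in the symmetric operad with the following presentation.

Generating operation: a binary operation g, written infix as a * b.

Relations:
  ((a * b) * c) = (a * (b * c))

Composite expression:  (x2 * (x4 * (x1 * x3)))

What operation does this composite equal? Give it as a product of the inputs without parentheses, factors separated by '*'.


Associativity of g dissolves the nesting; only the x-input order survives.
(x1 * x3) reduces to x1 * x3
(x4 * (x1 * x3)) reduces to x4 * x1 * x3
(x2 * (x4 * (x1 * x3))) reduces to x2 * x4 * x1 * x3

x2 * x4 * x1 * x3


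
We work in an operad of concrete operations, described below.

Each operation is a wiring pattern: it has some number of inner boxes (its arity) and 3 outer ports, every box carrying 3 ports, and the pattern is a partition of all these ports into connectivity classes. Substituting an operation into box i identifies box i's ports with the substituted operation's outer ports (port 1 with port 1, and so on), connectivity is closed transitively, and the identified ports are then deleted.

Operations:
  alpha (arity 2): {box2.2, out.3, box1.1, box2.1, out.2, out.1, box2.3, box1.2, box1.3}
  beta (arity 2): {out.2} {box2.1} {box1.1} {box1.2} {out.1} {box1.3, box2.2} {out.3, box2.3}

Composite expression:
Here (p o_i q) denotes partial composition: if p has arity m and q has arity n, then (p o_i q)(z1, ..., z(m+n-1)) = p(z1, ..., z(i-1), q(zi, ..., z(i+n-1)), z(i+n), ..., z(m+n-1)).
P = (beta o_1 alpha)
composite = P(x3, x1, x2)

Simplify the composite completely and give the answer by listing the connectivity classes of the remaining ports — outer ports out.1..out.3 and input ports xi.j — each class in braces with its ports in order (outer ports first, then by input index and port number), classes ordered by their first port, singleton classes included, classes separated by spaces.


After gluing at beta, chains via deleted ports link the x-ports.
after alpha, the pattern on (x3, x1) reads {out.1, out.2, out.3, x1.1, x1.2, x1.3, x3.1, x3.2, x3.3} (out.j = its outer ports)
after beta, the pattern on (x3, x1, x2) reads {out.1} {out.2} {out.3, x2.3} {x1.1, x1.2, x1.3, x2.2, x3.1, x3.2, x3.3} {x2.1} (out.j = its outer ports)

{out.1} {out.2} {out.3, x2.3} {x1.1, x1.2, x1.3, x2.2, x3.1, x3.2, x3.3} {x2.1}


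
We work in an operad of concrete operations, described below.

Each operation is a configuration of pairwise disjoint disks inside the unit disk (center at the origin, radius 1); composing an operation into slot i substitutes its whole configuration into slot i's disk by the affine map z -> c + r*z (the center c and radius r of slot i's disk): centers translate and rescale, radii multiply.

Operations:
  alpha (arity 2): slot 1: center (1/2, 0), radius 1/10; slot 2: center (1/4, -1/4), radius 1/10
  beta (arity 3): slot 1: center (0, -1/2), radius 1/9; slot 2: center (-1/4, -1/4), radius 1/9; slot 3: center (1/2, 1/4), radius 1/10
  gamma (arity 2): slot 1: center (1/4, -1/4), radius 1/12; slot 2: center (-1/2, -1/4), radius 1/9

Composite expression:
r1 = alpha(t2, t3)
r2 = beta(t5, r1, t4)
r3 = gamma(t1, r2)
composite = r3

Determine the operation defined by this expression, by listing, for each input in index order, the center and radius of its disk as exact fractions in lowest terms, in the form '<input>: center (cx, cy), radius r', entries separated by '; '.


t1: center (1/4, -1/4), radius 1/12; t2: center (-169/324, -5/18), radius 1/810; t3: center (-85/162, -91/324), radius 1/810; t4: center (-4/9, -2/9), radius 1/90; t5: center (-1/2, -11/36), radius 1/81

Each t-disk chains the slot maps above it in gamma; radii multiply.
t1: after 1 affine step, its disk has center (1/4, -1/4), radius 1/12
t5: after 2 affine steps, its disk has center (-1/2, -11/36), radius 1/81
t2: after 3 affine steps, its disk has center (-169/324, -5/18), radius 1/810
t3: after 3 affine steps, its disk has center (-85/162, -91/324), radius 1/810
t4: after 2 affine steps, its disk has center (-4/9, -2/9), radius 1/90


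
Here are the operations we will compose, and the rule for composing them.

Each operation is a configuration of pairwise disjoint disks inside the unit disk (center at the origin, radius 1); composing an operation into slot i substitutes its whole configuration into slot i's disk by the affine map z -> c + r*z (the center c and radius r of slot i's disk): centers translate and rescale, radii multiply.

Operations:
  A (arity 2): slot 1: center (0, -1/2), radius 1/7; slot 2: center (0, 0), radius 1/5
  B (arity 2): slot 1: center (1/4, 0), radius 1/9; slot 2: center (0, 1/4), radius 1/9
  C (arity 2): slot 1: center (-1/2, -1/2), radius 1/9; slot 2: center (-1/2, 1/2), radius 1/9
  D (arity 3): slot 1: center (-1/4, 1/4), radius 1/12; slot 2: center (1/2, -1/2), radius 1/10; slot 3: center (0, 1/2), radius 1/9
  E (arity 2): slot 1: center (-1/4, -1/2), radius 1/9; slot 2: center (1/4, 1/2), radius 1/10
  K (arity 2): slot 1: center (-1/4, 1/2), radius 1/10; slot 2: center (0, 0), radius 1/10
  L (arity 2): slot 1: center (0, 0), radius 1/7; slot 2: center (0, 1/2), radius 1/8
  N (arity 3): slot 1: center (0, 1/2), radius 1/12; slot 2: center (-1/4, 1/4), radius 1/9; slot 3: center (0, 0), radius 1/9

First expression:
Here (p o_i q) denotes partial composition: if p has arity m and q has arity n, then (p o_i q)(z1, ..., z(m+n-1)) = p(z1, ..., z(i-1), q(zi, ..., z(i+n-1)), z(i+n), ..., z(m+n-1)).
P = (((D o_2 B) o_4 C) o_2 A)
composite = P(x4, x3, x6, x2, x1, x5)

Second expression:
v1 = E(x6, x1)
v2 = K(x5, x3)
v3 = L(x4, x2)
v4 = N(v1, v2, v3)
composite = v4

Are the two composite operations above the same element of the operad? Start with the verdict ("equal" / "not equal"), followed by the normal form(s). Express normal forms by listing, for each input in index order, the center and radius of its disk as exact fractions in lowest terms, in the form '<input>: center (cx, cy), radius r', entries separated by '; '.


not equal; the first gives x1: center (-1/18, 4/9), radius 1/81; x2: center (1/2, -19/40), radius 1/90; x3: center (21/40, -91/180), radius 1/630; x4: center (-1/4, 1/4), radius 1/12; x5: center (-1/18, 5/9), radius 1/81; x6: center (21/40, -1/2), radius 1/450 and the second x1: center (1/48, 13/24), radius 1/120; x2: center (0, 1/18), radius 1/72; x3: center (-1/4, 1/4), radius 1/90; x4: center (0, 0), radius 1/63; x5: center (-5/18, 11/36), radius 1/90; x6: center (-1/48, 11/24), radius 1/108

The first expression reduces to x1: center (-1/18, 4/9), radius 1/81; x2: center (1/2, -19/40), radius 1/90; x3: center (21/40, -91/180), radius 1/630; x4: center (-1/4, 1/4), radius 1/12; x5: center (-1/18, 5/9), radius 1/81; x6: center (21/40, -1/2), radius 1/450
The second expression reduces to x1: center (1/48, 13/24), radius 1/120; x2: center (0, 1/18), radius 1/72; x3: center (-1/4, 1/4), radius 1/90; x4: center (0, 0), radius 1/63; x5: center (-5/18, 11/36), radius 1/90; x6: center (-1/48, 11/24), radius 1/108
Distinct normal forms: not equal.


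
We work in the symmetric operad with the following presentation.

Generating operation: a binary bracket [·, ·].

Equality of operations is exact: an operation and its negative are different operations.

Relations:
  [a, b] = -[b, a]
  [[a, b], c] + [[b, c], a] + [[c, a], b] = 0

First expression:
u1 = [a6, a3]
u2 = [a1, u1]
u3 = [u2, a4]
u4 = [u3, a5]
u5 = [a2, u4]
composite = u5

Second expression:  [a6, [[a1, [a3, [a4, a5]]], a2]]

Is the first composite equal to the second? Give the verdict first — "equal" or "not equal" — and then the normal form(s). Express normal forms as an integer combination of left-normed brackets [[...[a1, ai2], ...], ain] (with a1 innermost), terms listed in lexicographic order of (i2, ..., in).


not equal; first: [[[[[a1, a3], a6], a4], a5], a2] - [[[[[a1, a6], a3], a4], a5], a2]; second: -[[[[[a1, a3], a4], a5], a2], a6] + [[[[[a1, a3], a5], a4], a2], a6] + [[[[[a1, a4], a5], a3], a2], a6] - [[[[[a1, a5], a4], a3], a2], a6]

The first expression, normalized: [[[[[a1, a3], a6], a4], a5], a2] - [[[[[a1, a6], a3], a4], a5], a2]
The second expression, normalized: -[[[[[a1, a3], a4], a5], a2], a6] + [[[[[a1, a3], a5], a4], a2], a6] + [[[[[a1, a4], a5], a3], a2], a6] - [[[[[a1, a5], a4], a3], a2], a6]
The normal forms differ: not equal.


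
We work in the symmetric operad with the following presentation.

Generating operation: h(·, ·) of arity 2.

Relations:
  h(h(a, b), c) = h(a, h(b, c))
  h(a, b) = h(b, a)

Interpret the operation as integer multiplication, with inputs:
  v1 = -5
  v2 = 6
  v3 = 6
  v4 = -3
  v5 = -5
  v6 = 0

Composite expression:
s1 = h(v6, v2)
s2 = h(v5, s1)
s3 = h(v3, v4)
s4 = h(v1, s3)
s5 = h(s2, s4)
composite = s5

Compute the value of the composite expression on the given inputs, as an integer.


0

h(v6, v2) = 0
h(v5, h(v6, v2)) = 0
h(v3, v4) = -18
h(v1, h(v3, v4)) = 90
h(h(v5, h(v6, v2)), h(v1, h(v3, v4))) = 0


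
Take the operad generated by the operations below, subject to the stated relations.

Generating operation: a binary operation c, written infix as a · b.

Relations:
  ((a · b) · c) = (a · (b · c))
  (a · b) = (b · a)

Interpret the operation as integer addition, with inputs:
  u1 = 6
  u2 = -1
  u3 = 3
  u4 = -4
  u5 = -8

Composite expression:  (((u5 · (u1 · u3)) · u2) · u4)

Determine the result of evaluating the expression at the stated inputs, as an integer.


-4

(u1 · u3) = 9
(u5 · (u1 · u3)) = 1
((u5 · (u1 · u3)) · u2) = 0
(((u5 · (u1 · u3)) · u2) · u4) = -4


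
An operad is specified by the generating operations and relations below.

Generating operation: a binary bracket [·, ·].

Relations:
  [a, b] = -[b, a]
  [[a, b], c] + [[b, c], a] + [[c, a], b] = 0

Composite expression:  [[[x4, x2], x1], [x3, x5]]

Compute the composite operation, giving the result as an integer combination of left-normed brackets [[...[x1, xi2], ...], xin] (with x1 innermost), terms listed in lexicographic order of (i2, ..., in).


[[[[x1, x2], x4], x3], x5] - [[[[x1, x2], x4], x5], x3] - [[[[x1, x4], x2], x3], x5] + [[[[x1, x4], x2], x5], x3]

Skip Jacobi rewriting: expand, keep x1-initial words, read off terms.
Composite bracket: [[[x4, x2], x1], [x3, x5]]
Applying ab - ba throughout gives 16 signed words (2^4 = 16).
Keep just the words that open with x1:
  x1x2x4x3x5 appears with sign +1, giving the term +[[[[x1, x2], x4], x3], x5]
  x1x2x4x5x3 appears with sign -1, giving the term -[[[[x1, x2], x4], x5], x3]
  x1x4x2x3x5 appears with sign -1, giving the term -[[[[x1, x4], x2], x3], x5]
  x1x4x2x5x3 appears with sign +1, giving the term +[[[[x1, x4], x2], x5], x3]


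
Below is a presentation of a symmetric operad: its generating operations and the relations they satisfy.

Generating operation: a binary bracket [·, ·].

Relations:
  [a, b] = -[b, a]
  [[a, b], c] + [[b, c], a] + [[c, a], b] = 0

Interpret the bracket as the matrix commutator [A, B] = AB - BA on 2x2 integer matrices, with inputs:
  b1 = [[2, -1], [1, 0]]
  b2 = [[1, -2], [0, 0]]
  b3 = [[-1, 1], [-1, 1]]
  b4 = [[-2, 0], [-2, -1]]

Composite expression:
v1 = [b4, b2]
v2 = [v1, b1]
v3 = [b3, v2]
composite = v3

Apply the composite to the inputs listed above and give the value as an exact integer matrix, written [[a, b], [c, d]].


[[8, -8], [8, -8]]

[b4, b2] = [[-4, 2], [-2, 4]]
[[b4, b2], b1] = [[0, 4], [4, 0]]
[b3, [[b4, b2], b1]] = [[8, -8], [8, -8]]


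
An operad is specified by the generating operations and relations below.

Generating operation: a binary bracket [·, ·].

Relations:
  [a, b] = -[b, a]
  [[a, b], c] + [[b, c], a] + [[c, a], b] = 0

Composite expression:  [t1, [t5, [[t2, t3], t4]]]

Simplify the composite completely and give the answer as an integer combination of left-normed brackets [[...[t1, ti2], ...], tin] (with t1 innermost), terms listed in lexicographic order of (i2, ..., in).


-[[[[t1, t2], t3], t4], t5] + [[[[t1, t3], t2], t4], t5] + [[[[t1, t4], t2], t3], t5] - [[[[t1, t4], t3], t2], t5] + [[[[t1, t5], t2], t3], t4] - [[[[t1, t5], t3], t2], t4] - [[[[t1, t5], t4], t2], t3] + [[[[t1, t5], t4], t3], t2]


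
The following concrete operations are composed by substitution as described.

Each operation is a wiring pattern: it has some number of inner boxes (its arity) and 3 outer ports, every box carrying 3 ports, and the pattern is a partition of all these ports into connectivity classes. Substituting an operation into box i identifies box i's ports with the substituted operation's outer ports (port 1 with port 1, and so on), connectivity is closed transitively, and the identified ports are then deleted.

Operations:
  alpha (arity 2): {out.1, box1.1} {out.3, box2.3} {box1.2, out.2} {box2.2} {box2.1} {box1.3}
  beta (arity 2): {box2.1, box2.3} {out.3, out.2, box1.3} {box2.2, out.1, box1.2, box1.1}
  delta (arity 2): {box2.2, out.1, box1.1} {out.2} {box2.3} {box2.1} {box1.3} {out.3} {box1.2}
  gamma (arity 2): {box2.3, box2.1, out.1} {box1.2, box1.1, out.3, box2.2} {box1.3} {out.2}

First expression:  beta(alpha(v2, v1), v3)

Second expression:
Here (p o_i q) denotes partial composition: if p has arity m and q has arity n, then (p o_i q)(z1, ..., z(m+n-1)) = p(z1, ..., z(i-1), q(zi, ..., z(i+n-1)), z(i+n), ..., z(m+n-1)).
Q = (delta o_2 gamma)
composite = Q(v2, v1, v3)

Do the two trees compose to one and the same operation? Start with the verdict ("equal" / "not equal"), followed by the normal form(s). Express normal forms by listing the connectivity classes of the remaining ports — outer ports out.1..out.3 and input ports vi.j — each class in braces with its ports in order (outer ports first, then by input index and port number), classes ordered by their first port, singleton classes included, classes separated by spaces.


not equal; the first gives {out.1, v2.1, v2.2, v3.2} {out.2, out.3, v1.3} {v1.1} {v1.2} {v2.3} {v3.1, v3.3} and the second {out.1, v2.1} {out.2} {out.3} {v1.1, v1.2, v3.2} {v1.3} {v2.2} {v2.3} {v3.1, v3.3}

Normal form of the first expression: {out.1, v2.1, v2.2, v3.2} {out.2, out.3, v1.3} {v1.1} {v1.2} {v2.3} {v3.1, v3.3}
Normal form of the second expression: {out.1, v2.1} {out.2} {out.3} {v1.1, v1.2, v3.2} {v1.3} {v2.2} {v2.3} {v3.1, v3.3}
No match — not equal.


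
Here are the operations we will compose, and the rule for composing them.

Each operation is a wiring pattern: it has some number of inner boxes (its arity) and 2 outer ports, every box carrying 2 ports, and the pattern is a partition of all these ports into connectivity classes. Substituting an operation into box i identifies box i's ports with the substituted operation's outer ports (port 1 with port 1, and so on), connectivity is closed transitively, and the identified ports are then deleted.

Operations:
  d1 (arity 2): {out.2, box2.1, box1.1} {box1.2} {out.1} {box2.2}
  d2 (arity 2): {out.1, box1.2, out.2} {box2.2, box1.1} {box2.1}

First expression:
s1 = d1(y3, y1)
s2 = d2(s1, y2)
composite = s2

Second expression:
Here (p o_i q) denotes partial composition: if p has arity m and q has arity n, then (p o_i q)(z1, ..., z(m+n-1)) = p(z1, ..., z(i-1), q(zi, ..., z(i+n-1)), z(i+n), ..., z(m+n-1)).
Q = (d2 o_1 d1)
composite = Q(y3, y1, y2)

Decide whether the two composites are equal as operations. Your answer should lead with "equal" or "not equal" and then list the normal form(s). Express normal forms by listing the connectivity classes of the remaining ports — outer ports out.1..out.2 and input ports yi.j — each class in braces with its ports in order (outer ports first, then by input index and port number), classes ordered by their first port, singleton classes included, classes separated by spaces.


Reducing the first expression gives {out.1, out.2, y1.1, y3.1} {y1.2} {y2.1} {y2.2} {y3.2}
Reducing the second expression gives {out.1, out.2, y1.1, y3.1} {y1.2} {y2.1} {y2.2} {y3.2}
Identical normal forms: equal.

equal; both compose to {out.1, out.2, y1.1, y3.1} {y1.2} {y2.1} {y2.2} {y3.2}


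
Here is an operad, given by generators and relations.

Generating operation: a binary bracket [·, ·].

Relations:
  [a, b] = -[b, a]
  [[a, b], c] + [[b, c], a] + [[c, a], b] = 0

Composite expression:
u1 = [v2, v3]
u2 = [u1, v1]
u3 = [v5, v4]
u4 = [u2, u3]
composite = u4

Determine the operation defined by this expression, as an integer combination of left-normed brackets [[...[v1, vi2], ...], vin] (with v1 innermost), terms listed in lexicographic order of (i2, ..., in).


[[[[v1, v2], v3], v4], v5] - [[[[v1, v2], v3], v5], v4] - [[[[v1, v3], v2], v4], v5] + [[[[v1, v3], v2], v5], v4]

Expand each bracket as ab - ba; the v1-initial words give the coefficients.
Composite bracket: [[[v2, v3], v1], [v5, v4]]
Applying ab - ba throughout gives 16 signed words (2^4 = 16).
Collect the words opening with v1:
  the word v1v2v3v4v5 carries sign +1 and contributes +[[[[v1, v2], v3], v4], v5]
  the word v1v2v3v5v4 carries sign -1 and contributes -[[[[v1, v2], v3], v5], v4]
  the word v1v3v2v4v5 carries sign -1 and contributes -[[[[v1, v3], v2], v4], v5]
  the word v1v3v2v5v4 carries sign +1 and contributes +[[[[v1, v3], v2], v5], v4]


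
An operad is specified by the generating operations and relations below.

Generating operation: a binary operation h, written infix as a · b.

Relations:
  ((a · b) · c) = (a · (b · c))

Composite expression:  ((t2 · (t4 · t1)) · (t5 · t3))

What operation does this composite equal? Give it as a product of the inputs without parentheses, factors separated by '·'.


t2 · t4 · t1 · t5 · t3


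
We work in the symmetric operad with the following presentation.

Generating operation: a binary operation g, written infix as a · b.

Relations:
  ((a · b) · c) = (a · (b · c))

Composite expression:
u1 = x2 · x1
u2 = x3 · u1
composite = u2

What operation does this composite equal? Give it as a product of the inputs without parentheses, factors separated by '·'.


x3 · x2 · x1

The g-tree's shape is irrelevant; the x-reading-order decides.
(x2 · x1) flattens to x2 · x1
(x3 · (x2 · x1)) flattens to x3 · x2 · x1


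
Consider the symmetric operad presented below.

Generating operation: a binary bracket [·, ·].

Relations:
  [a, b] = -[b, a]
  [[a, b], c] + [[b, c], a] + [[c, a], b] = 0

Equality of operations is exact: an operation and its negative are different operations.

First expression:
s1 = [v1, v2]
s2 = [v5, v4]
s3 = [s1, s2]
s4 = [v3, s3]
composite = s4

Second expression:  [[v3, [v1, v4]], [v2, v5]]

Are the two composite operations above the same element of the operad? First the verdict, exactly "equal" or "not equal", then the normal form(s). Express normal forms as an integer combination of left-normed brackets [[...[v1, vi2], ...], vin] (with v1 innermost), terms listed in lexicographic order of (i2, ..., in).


Normal form of the first expression: [[[[v1, v2], v4], v5], v3] - [[[[v1, v2], v5], v4], v3]
Normal form of the second expression: -[[[[v1, v4], v3], v2], v5] + [[[[v1, v4], v3], v5], v2]
The forms do not match — not equal.

not equal — first [[[[v1, v2], v4], v5], v3] - [[[[v1, v2], v5], v4], v3], second -[[[[v1, v4], v3], v2], v5] + [[[[v1, v4], v3], v5], v2]


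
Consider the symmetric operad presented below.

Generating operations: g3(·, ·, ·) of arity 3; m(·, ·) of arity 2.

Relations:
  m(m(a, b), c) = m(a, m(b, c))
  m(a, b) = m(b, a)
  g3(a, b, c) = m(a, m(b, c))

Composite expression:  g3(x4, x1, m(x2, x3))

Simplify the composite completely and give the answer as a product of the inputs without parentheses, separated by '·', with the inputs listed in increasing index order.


Shape and order are irrelevant to g3; the x-input set decides.
m(x2, x3) reduces to x2 · x3
g3(x4, x1, m(x2, x3)) reduces to x4 · x1 · x2 · x3
the factors in increasing index order: x1 · x2 · x3 · x4

x1 · x2 · x3 · x4


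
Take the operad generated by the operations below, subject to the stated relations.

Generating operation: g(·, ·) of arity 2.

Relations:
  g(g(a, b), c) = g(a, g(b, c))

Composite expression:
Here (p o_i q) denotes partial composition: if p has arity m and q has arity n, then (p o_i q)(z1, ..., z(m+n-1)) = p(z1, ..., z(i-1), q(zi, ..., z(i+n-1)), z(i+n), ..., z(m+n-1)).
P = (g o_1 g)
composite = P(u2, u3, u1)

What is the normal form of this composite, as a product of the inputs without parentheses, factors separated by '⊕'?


The g-tree's shape is irrelevant; the u-reading-order decides.
g(u2, u3) collapses to u2 ⊕ u3
g(g(u2, u3), u1) collapses to u2 ⊕ u3 ⊕ u1

u2 ⊕ u3 ⊕ u1


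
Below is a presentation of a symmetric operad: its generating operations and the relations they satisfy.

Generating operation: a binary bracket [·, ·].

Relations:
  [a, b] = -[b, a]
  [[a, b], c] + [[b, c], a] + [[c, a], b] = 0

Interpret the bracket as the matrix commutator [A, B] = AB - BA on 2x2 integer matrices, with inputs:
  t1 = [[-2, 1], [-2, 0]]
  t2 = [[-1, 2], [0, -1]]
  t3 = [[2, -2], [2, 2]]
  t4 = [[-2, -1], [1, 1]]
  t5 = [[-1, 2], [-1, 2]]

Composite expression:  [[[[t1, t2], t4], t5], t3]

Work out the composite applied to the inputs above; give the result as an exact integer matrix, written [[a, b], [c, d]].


[t1, t2] = [[4, -4], [0, -4]]
[[t1, t2], t4] = [[-4, -20], [-8, 4]]
[[[t1, t2], t4], t5] = [[36, -76], [16, -36]]
[[[[t1, t2], t4], t5], t3] = [[-120, -144], [-144, 120]]

[[-120, -144], [-144, 120]]


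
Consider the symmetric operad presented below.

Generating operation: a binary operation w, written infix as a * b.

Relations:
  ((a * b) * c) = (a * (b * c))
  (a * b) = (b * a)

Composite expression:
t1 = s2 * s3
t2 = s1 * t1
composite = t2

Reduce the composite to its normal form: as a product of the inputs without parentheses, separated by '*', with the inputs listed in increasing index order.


Shape and order are irrelevant to w; the s-input set decides.
(s2 * s3) linearizes to s2 * s3
(s1 * (s2 * s3)) linearizes to s1 * s2 * s3
the factors in increasing index order: s1 * s2 * s3

s1 * s2 * s3


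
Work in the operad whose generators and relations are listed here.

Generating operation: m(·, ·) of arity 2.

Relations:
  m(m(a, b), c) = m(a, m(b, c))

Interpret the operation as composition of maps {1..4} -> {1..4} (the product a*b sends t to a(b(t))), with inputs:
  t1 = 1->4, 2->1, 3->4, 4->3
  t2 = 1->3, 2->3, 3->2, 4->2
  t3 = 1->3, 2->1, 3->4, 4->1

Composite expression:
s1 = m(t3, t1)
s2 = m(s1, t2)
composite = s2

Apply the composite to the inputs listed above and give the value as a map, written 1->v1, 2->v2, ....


m(t3, t1) = 1->1, 2->3, 3->1, 4->4
m(m(t3, t1), t2) = 1->1, 2->1, 3->3, 4->3

1->1, 2->1, 3->3, 4->3


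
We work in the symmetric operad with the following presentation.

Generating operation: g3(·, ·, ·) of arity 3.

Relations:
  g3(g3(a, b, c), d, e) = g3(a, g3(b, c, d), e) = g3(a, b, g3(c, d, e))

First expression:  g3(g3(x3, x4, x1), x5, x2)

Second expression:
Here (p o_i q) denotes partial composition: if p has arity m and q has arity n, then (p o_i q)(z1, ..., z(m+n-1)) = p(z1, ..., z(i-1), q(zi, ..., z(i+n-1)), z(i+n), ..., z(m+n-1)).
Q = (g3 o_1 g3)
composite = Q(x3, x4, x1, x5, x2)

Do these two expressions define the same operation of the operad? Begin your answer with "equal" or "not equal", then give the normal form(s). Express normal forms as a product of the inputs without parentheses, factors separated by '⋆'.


equal; both compose to x3 ⋆ x4 ⋆ x1 ⋆ x5 ⋆ x2

Normal form of the first expression: x3 ⋆ x4 ⋆ x1 ⋆ x5 ⋆ x2
Normal form of the second expression: x3 ⋆ x4 ⋆ x1 ⋆ x5 ⋆ x2
The normal forms match — equal.


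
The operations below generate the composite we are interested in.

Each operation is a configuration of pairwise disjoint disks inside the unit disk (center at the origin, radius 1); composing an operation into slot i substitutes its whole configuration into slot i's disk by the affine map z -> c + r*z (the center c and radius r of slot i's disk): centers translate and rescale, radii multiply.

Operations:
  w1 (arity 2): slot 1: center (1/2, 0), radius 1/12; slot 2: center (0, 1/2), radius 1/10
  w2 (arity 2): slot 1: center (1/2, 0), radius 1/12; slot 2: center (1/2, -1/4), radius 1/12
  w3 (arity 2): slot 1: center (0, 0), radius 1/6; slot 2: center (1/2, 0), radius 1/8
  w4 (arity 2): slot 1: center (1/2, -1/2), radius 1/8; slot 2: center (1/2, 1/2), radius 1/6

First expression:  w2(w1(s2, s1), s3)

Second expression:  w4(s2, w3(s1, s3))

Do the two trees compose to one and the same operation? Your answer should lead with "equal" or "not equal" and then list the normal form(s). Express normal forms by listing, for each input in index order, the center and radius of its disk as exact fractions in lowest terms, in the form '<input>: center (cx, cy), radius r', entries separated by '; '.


not equal; first: s1: center (1/2, 1/24), radius 1/120; s2: center (13/24, 0), radius 1/144; s3: center (1/2, -1/4), radius 1/12; second: s1: center (1/2, 1/2), radius 1/36; s2: center (1/2, -1/2), radius 1/8; s3: center (7/12, 1/2), radius 1/48

The first expression, normalized: s1: center (1/2, 1/24), radius 1/120; s2: center (13/24, 0), radius 1/144; s3: center (1/2, -1/4), radius 1/12
The second expression, normalized: s1: center (1/2, 1/2), radius 1/36; s2: center (1/2, -1/2), radius 1/8; s3: center (7/12, 1/2), radius 1/48
The forms do not match — not equal.


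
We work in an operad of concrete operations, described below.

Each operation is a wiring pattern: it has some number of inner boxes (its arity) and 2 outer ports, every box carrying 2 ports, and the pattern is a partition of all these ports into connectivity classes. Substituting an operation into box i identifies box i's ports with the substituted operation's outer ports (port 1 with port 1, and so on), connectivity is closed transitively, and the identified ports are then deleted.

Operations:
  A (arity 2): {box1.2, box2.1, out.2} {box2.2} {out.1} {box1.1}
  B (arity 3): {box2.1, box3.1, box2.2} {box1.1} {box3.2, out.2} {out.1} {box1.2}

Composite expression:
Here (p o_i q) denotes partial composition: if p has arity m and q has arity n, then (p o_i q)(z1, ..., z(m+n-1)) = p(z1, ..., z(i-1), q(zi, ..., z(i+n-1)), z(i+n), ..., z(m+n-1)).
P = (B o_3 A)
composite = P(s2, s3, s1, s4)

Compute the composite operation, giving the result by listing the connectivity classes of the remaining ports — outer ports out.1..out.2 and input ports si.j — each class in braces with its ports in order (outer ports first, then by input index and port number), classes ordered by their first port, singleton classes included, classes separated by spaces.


{out.1} {out.2, s1.2, s4.1} {s1.1} {s2.1} {s2.2} {s3.1, s3.2} {s4.2}


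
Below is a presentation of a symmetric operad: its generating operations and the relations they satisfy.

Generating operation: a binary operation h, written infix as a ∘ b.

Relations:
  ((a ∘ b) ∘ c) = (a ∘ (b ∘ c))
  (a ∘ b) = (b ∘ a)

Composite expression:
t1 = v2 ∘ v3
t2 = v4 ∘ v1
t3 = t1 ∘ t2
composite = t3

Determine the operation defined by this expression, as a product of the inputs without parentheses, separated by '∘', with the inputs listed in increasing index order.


v1 ∘ v2 ∘ v3 ∘ v4

Key point: h commutes, so take the v-inputs in any fixed order.
(v2 ∘ v3) unparenthesizes to v2 ∘ v3
(v4 ∘ v1) unparenthesizes to v4 ∘ v1
((v2 ∘ v3) ∘ (v4 ∘ v1)) unparenthesizes to v2 ∘ v3 ∘ v4 ∘ v1
the factors in increasing index order: v1 ∘ v2 ∘ v3 ∘ v4


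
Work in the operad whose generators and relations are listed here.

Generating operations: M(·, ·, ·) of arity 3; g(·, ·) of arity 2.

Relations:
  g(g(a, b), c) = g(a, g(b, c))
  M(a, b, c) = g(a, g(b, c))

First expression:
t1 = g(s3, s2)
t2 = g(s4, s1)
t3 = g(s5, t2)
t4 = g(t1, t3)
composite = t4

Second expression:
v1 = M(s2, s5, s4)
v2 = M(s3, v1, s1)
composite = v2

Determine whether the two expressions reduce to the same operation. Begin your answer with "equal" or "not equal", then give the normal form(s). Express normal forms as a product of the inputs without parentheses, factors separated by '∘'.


The first expression, normalized: s3 ∘ s2 ∘ s5 ∘ s4 ∘ s1
The second expression, normalized: s3 ∘ s2 ∘ s5 ∘ s4 ∘ s1
The normal forms match — equal.

equal; the common form is s3 ∘ s2 ∘ s5 ∘ s4 ∘ s1


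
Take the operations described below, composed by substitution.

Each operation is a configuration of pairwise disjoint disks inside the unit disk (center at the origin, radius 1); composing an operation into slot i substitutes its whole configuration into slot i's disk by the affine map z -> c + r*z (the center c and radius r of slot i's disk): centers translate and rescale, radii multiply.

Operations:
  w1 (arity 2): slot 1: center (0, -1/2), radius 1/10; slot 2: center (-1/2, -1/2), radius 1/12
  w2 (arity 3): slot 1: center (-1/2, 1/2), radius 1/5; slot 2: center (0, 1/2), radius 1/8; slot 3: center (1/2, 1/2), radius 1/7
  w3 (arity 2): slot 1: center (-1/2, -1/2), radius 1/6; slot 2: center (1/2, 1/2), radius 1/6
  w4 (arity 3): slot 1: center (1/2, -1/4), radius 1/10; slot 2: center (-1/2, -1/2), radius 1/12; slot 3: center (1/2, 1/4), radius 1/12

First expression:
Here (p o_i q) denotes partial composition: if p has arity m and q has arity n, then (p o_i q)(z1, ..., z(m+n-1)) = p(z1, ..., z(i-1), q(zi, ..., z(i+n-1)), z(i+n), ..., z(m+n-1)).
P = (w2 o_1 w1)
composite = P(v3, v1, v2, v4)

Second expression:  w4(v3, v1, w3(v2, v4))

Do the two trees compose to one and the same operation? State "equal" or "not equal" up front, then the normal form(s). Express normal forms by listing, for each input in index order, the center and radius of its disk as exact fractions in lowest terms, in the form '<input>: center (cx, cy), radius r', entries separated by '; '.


Normal form of the first expression: v1: center (-3/5, 2/5), radius 1/60; v2: center (0, 1/2), radius 1/8; v3: center (-1/2, 2/5), radius 1/50; v4: center (1/2, 1/2), radius 1/7
Normal form of the second expression: v1: center (-1/2, -1/2), radius 1/12; v2: center (11/24, 5/24), radius 1/72; v3: center (1/2, -1/4), radius 1/10; v4: center (13/24, 7/24), radius 1/72
Distinct normal forms: not equal.

not equal; first: v1: center (-3/5, 2/5), radius 1/60; v2: center (0, 1/2), radius 1/8; v3: center (-1/2, 2/5), radius 1/50; v4: center (1/2, 1/2), radius 1/7; second: v1: center (-1/2, -1/2), radius 1/12; v2: center (11/24, 5/24), radius 1/72; v3: center (1/2, -1/4), radius 1/10; v4: center (13/24, 7/24), radius 1/72


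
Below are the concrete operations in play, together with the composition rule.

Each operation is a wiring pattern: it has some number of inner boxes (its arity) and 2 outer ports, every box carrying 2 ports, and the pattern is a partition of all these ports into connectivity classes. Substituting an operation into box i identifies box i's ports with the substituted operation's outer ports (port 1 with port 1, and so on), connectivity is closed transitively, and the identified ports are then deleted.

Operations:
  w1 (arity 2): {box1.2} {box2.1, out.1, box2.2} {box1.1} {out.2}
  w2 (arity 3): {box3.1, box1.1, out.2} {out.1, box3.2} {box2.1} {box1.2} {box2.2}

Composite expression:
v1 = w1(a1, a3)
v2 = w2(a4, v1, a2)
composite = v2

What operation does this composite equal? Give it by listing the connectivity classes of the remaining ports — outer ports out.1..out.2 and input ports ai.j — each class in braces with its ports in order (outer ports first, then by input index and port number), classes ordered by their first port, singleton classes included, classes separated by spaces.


{out.1, a2.2} {out.2, a2.1, a4.1} {a1.1} {a1.2} {a3.1, a3.2} {a4.2}

After gluing at w2, chains via deleted ports link the a-ports.
composing w1 on (a1, a3), with out.j its own outer ports: {out.1, a3.1, a3.2} {out.2} {a1.1} {a1.2}
composing w2 on (a4, a1, a3, a2), with out.j its own outer ports: {out.1, a2.2} {out.2, a2.1, a4.1} {a1.1} {a1.2} {a3.1, a3.2} {a4.2}


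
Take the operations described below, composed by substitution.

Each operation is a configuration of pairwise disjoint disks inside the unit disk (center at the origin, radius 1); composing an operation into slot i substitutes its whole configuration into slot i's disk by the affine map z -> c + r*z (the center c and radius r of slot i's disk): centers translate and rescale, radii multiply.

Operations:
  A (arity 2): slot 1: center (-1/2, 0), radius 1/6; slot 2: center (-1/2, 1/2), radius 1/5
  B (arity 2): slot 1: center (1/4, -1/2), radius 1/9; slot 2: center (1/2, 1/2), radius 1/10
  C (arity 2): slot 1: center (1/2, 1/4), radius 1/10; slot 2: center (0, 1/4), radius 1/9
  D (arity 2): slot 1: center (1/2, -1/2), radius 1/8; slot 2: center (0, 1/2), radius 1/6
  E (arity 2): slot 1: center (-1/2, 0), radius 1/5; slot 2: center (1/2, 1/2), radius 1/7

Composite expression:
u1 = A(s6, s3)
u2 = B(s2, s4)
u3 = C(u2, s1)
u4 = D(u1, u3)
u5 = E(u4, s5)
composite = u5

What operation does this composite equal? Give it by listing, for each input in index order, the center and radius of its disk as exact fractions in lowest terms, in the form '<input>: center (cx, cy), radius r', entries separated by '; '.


s1: center (-1/2, 13/120), radius 1/270; s2: center (-193/400, 8/75), radius 1/2700; s3: center (-33/80, -7/80), radius 1/200; s4: center (-289/600, 11/100), radius 1/3000; s5: center (1/2, 1/2), radius 1/7; s6: center (-33/80, -1/10), radius 1/240


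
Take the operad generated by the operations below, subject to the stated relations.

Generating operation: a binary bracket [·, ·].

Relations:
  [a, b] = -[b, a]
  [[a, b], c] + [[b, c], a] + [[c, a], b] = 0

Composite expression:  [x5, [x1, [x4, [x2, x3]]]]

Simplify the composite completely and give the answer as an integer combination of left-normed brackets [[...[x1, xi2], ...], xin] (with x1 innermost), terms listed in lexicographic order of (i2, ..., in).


Skip Jacobi rewriting: expand, keep x1-initial words, read off terms.
Composite bracket: [x5, [x1, [x4, [x2, x3]]]]
The bracket unfolds into 16 signed words via [a, b] = ab - ba (2^4 = 16).
Coefficients come from the x1-initial words:
  x1x2x3x4x5 (sign +1) contributes +[[[[x1, x2], x3], x4], x5]
  x1x3x2x4x5 (sign -1) contributes -[[[[x1, x3], x2], x4], x5]
  x1x4x2x3x5 (sign -1) contributes -[[[[x1, x4], x2], x3], x5]
  x1x4x3x2x5 (sign +1) contributes +[[[[x1, x4], x3], x2], x5]

[[[[x1, x2], x3], x4], x5] - [[[[x1, x3], x2], x4], x5] - [[[[x1, x4], x2], x3], x5] + [[[[x1, x4], x3], x2], x5]


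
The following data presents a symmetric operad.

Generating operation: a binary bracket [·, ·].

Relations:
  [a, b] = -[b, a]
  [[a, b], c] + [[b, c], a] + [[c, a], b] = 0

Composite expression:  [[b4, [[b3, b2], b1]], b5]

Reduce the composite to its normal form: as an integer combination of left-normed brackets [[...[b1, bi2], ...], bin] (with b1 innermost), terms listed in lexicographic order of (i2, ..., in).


-[[[[b1, b2], b3], b4], b5] + [[[[b1, b3], b2], b4], b5]

A multilinear Lie element is pinned by b1-initial words (b1 innermost).
Composite bracket: [[b4, [[b3, b2], b1]], b5]
The bracket unfolds into 16 signed words via [a, b] = ab - ba (2^4 = 16).
Words beginning with b1 determine it all:
  from b1b2b3b4b5, sign -1: term -[[[[b1, b2], b3], b4], b5]
  from b1b3b2b4b5, sign +1: term +[[[[b1, b3], b2], b4], b5]


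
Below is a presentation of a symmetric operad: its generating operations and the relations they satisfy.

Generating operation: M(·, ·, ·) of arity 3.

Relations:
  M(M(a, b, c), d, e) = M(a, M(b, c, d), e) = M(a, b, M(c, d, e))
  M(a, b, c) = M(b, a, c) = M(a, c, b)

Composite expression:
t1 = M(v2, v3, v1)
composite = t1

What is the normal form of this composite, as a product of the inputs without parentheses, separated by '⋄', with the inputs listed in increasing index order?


v1 ⋄ v2 ⋄ v3

Both nesting and order wash out for M; what remains is which v's occur.
M(v2, v3, v1) collapses to v2 ⋄ v3 ⋄ v1
sorting the factors by input index: v1 ⋄ v2 ⋄ v3
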